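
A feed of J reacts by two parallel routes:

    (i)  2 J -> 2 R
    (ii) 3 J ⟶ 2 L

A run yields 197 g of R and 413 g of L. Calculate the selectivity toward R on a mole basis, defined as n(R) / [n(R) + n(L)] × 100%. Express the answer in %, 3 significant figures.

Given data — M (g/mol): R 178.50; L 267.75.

n(R) = 197 / 178.50 = 1.104 mol
n(L) = 413 / 267.75 = 1.542 mol
selectivity = 1.104/(1.104+1.542) × 100 = 41.72 %

41.7 %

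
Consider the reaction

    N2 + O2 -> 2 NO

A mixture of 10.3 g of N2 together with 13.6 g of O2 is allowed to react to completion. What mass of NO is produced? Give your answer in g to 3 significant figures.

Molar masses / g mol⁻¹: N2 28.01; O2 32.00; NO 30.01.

22.1 g

n(N2) = 10.30 / 28.01 = 0.3677 mol
n(O2) = 13.60 / 32.00 = 0.4250 mol
n/ν for N2 = 0.3677/1 = 0.3677
n/ν for O2 = 0.4250/1 = 0.4250
Smallest n/ν is N2 → limiting reagent.
n(NO) = (2/1) × 0.3677 = 0.7354 mol
mass = 0.7354 × 30.01 = 22.07 g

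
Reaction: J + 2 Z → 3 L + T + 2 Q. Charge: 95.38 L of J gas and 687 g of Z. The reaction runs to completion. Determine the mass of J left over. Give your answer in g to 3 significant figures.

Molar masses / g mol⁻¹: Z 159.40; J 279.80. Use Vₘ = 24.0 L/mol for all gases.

n(J) = 95.38 / 24.0 = 3.974 mol
n(Z) = 687.0 / 159.40 = 4.310 mol
n/ν for J = 3.974/1 = 3.974
n/ν for Z = 4.310/2 = 2.155
Smallest n/ν is Z → limiting reagent.
J consumed = (1/2) × 4.310 = 2.155 mol
J remaining = 3.974 − 2.155 = 1.819 mol
mass = 1.819 × 279.80 = 509.0 g

509 g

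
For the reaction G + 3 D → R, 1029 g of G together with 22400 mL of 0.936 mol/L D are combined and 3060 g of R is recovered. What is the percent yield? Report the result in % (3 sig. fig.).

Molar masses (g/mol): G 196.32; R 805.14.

n(G) = 1029 / 196.32 = 5.241 mol
n(D) = 0.936 × 22400/1000 = 20.97 mol
n/ν for G = 5.241/1 = 5.241
n/ν for D = 20.97/3 = 6.990
Smallest n/ν is G → limiting reagent.
theoretical n(R) = (1/1) × 5.241 = 5.241 mol → 4220 g
% yield = 3060 / 4220 × 100 = 72.51 %

72.5 %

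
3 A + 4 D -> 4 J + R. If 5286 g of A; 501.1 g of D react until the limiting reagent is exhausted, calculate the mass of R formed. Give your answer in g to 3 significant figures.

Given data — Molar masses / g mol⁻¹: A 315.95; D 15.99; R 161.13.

n(A) = 5286 / 315.95 = 16.73 mol
n(D) = 501.1 / 15.99 = 31.34 mol
n/ν → A: 5.577, D: 7.835; A is limiting.
n(R) = (1/3) × 16.73 = 5.577 mol
mass = 5.577 × 161.13 = 898.6 g

899 g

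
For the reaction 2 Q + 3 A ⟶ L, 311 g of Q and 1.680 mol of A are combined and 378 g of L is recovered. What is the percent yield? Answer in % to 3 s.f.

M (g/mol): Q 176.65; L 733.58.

n(Q) = 311.0 / 176.65 = 1.761 mol
n(A) = 1.680 mol
n/ν → Q: 0.8805, A: 0.5600; A is limiting.
theoretical n(L) = (1/3) × 1.680 = 0.5600 mol → 410.8 g
% yield = 378 / 410.8 × 100 = 92.02 %

92.0 %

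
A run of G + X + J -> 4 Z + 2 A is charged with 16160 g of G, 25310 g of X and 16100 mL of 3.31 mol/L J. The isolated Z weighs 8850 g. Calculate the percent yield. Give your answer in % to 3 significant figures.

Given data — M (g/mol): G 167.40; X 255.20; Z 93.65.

n(G) = 16160 / 167.40 = 96.54 mol
n(X) = 25310 / 255.20 = 99.18 mol
n(J) = 3.31 × 16100/1000 = 53.29 mol
n/ν for G = 96.54/1 = 96.54
n/ν for X = 99.18/1 = 99.18
n/ν for J = 53.29/1 = 53.29
Smallest n/ν is J → limiting reagent.
theoretical n(Z) = (4/1) × 53.29 = 213.2 mol → 19970 g
% yield = 8850 / 19970 × 100 = 44.32 %

44.3 %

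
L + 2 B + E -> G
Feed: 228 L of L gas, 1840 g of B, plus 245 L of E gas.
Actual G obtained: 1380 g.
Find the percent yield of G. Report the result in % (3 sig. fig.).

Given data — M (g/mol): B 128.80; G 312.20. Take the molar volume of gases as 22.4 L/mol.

n(L) = 228.0 / 22.4 = 10.18 mol
n(B) = 1840 / 128.80 = 14.29 mol
n(E) = 245.0 / 22.4 = 10.94 mol
n/ν for L = 10.18/1 = 10.18
n/ν for B = 14.29/2 = 7.145
n/ν for E = 10.94/1 = 10.94
Smallest n/ν is B → limiting reagent.
theoretical n(G) = (1/2) × 14.29 = 7.145 mol → 2231 g
% yield = 1380 / 2231 × 100 = 61.86 %

61.9 %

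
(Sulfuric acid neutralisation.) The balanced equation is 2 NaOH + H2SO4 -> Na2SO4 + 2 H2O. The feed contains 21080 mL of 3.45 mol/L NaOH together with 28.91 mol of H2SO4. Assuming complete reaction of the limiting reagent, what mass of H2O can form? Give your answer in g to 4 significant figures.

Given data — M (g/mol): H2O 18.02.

n(NaOH) = 3.45 × 21080/1000 = 72.73 mol
n(H2SO4) = 28.91 mol
n/ν for NaOH = 72.73/2 = 36.37
n/ν for H2SO4 = 28.91/1 = 28.91
Smallest n/ν is H2SO4 → limiting reagent.
n(H2O) = (2/1) × 28.91 = 57.82 mol
mass = 57.82 × 18.02 = 1042 g

1042 g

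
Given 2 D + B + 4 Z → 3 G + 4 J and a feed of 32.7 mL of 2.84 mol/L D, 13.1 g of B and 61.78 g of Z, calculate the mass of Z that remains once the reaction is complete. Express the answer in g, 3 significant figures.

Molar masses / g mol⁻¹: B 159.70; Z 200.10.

n(D) = 2.84 × 32.70/1000 = 0.09287 mol
n(B) = 13.10 / 159.70 = 0.08203 mol
n(Z) = 61.78 / 200.10 = 0.3087 mol
n/ν → D: 0.04644, B: 0.08203, Z: 0.07718; D is limiting.
Z consumed = (4/2) × 0.09287 = 0.1857 mol
Z remaining = 0.3087 − 0.1857 = 0.1230 mol
mass = 0.1230 × 200.10 = 24.61 g

24.6 g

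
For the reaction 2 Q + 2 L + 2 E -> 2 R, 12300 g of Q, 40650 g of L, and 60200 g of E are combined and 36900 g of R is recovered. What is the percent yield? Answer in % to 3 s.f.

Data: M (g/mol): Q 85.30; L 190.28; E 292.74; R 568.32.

45.0 %

n(Q) = 12300 / 85.30 = 144.2 mol
n(L) = 40650 / 190.28 = 213.6 mol
n(E) = 60200 / 292.74 = 205.6 mol
n/ν for Q = 144.2/2 = 72.10
n/ν for L = 213.6/2 = 106.8
n/ν for E = 205.6/2 = 102.8
Smallest n/ν is Q → limiting reagent.
theoretical n(R) = (2/2) × 144.2 = 144.2 mol → 81950 g
% yield = 36900 / 81950 × 100 = 45.03 %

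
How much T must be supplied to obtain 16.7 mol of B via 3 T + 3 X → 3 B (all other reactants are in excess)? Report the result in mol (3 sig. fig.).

16.7 mol

n(B) = 16.70 mol
n(T) = (3/3) × 16.70 = 16.70 mol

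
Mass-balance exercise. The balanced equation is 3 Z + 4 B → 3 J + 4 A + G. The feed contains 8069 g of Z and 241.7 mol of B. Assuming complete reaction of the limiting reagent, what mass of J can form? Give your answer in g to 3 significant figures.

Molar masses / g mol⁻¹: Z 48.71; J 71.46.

n(Z) = 8069 / 48.71 = 165.7 mol
n(B) = 241.7 mol
n/ν for Z = 165.7/3 = 55.23
n/ν for B = 241.7/4 = 60.43
Smallest n/ν is Z → limiting reagent.
n(J) = (3/3) × 165.7 = 165.7 mol
mass = 165.7 × 71.46 = 11840 g

11800 g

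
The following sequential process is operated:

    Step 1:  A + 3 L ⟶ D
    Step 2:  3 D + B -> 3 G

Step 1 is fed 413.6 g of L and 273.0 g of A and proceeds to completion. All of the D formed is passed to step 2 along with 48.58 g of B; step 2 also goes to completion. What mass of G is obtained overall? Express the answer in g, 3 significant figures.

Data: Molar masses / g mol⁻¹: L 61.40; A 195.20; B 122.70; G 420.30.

499 g

Step 1:
n(L) = 413.6 / 61.40 = 6.736 mol
n(A) = 273.0 / 195.20 = 1.399 mol
n/ν for L = 6.736/3 = 2.245
n/ν for A = 1.399/1 = 1.399
Smallest n/ν is A → limiting reagent.
n(D) produced = (1/1) × 1.399 = 1.399 mol
Step 2:
n(D) available = 1.399 mol
n(B) = 48.58 / 122.70 = 0.3959 mol
n/ν for D = 1.399/3 = 0.4663
n/ν for B = 0.3959/1 = 0.3959
Smallest n/ν is B → limiting reagent.
n(G) = (3/1) × 0.3959 = 1.188 mol
mass = 1.188 × 420.30 = 499.3 g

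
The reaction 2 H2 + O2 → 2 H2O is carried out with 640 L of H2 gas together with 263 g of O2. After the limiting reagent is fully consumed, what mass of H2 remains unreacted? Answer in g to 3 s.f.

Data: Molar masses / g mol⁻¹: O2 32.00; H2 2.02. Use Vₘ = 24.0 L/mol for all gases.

n(H2) = 640.0 / 24.0 = 26.67 mol
n(O2) = 263.0 / 32.00 = 8.219 mol
n/ν for H2 = 26.67/2 = 13.34
n/ν for O2 = 8.219/1 = 8.219
Smallest n/ν is O2 → limiting reagent.
H2 consumed = (2/1) × 8.219 = 16.44 mol
H2 remaining = 26.67 − 16.44 = 10.23 mol
mass = 10.23 × 2.02 = 20.66 g

20.7 g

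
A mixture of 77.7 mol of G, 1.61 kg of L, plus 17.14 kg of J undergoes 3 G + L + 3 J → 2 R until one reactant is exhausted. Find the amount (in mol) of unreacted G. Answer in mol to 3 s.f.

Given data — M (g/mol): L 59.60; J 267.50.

13.6 mol

n(G) = 77.70 mol
n(L) = 1.610×1000 / 59.60 = 27.01 mol
n(J) = 17.14×1000 / 267.50 = 64.07 mol
n/ν → G: 25.90, L: 27.01, J: 21.36; J is limiting.
G consumed = (3/3) × 64.07 = 64.07 mol
G remaining = 77.70 − 64.07 = 13.63 mol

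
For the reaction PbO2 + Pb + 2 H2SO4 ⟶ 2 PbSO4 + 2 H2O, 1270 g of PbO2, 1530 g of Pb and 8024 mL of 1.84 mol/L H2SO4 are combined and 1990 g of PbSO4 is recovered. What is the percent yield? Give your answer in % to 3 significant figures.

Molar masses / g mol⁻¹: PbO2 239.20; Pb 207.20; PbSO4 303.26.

61.8 %

n(PbO2) = 1270 / 239.20 = 5.309 mol
n(Pb) = 1530 / 207.20 = 7.384 mol
n(H2SO4) = 1.84 × 8024/1000 = 14.76 mol
n/ν for PbO2 = 5.309/1 = 5.309
n/ν for Pb = 7.384/1 = 7.384
n/ν for H2SO4 = 14.76/2 = 7.380
Smallest n/ν is PbO2 → limiting reagent.
theoretical n(PbSO4) = (2/1) × 5.309 = 10.62 mol → 3221 g
% yield = 1990 / 3221 × 100 = 61.78 %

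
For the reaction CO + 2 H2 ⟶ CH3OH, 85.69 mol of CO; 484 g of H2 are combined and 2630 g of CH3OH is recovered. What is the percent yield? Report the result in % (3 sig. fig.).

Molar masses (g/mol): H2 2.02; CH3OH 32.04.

n(CO) = 85.69 mol
n(H2) = 484.0 / 2.02 = 239.6 mol
n/ν → CO: 85.69, H2: 119.8; CO is limiting.
theoretical n(CH3OH) = (1/1) × 85.69 = 85.69 mol → 2746 g
% yield = 2630 / 2746 × 100 = 95.78 %

95.8 %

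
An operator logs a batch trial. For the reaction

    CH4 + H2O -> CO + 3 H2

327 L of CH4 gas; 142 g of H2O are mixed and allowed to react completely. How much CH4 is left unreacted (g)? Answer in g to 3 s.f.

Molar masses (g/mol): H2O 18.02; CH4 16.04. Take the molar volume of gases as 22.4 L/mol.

108 g

n(CH4) = 327.0 / 22.4 = 14.60 mol
n(H2O) = 142.0 / 18.02 = 7.880 mol
n/ν → CH4: 14.60, H2O: 7.880; H2O is limiting.
CH4 consumed = (1/1) × 7.880 = 7.880 mol
CH4 remaining = 14.60 − 7.880 = 6.720 mol
mass = 6.720 × 16.04 = 107.8 g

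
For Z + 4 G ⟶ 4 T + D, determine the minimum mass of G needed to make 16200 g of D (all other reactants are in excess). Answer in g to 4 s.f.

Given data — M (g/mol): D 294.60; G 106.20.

23360 g

n(D) = 16200 / 294.60 = 54.99 mol
n(G) = (4/1) × 54.99 = 220.0 mol
mass = 220.0 × 106.20 = 23360 g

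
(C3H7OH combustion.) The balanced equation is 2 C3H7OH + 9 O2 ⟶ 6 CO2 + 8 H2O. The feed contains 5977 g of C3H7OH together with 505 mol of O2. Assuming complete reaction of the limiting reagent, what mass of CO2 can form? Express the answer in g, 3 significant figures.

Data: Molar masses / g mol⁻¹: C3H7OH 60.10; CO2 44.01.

13100 g

n(C3H7OH) = 5977 / 60.10 = 99.45 mol
n(O2) = 505.0 mol
n/ν for C3H7OH = 99.45/2 = 49.73
n/ν for O2 = 505.0/9 = 56.11
Smallest n/ν is C3H7OH → limiting reagent.
n(CO2) = (6/2) × 99.45 = 298.4 mol
mass = 298.4 × 44.01 = 13130 g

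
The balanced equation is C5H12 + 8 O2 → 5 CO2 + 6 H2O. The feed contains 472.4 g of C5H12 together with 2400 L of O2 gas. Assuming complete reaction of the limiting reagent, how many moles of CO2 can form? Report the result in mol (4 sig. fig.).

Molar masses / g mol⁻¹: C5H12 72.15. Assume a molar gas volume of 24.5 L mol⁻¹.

n(C5H12) = 472.4 / 72.15 = 6.547 mol
n(O2) = 2400 / 24.5 = 97.96 mol
n/ν for C5H12 = 6.547/1 = 6.547
n/ν for O2 = 97.96/8 = 12.25
Smallest n/ν is C5H12 → limiting reagent.
n(CO2) = (5/1) × 6.547 = 32.74 mol

32.74 mol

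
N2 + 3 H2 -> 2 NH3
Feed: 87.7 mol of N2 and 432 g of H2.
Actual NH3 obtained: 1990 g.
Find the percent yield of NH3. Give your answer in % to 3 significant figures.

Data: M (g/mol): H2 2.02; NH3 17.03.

82.0 %

n(N2) = 87.70 mol
n(H2) = 432.0 / 2.02 = 213.9 mol
n/ν → N2: 87.70, H2: 71.30; H2 is limiting.
theoretical n(NH3) = (2/3) × 213.9 = 142.6 mol → 2428 g
% yield = 1990 / 2428 × 100 = 81.96 %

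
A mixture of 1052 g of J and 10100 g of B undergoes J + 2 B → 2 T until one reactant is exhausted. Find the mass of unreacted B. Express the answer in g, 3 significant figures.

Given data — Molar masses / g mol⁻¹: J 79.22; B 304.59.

2010 g

n(J) = 1052 / 79.22 = 13.28 mol
n(B) = 10100 / 304.59 = 33.16 mol
n/ν for J = 13.28/1 = 13.28
n/ν for B = 33.16/2 = 16.58
Smallest n/ν is J → limiting reagent.
B consumed = (2/1) × 13.28 = 26.56 mol
B remaining = 33.16 − 26.56 = 6.600 mol
mass = 6.600 × 304.59 = 2010 g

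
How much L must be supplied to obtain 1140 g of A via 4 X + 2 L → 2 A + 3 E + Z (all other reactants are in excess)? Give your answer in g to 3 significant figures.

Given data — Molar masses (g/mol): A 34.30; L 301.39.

n(A) = 1140 / 34.30 = 33.24 mol
n(L) = (2/2) × 33.24 = 33.24 mol
mass = 33.24 × 301.39 = 10020 g

10000 g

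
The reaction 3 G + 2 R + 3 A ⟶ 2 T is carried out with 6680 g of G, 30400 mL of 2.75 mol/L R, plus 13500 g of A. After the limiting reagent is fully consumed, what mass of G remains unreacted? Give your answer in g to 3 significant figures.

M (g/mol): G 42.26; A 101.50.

n(G) = 6680 / 42.26 = 158.1 mol
n(R) = 2.75 × 30400/1000 = 83.60 mol
n(A) = 13500 / 101.50 = 133.0 mol
n/ν for G = 158.1/3 = 52.70
n/ν for R = 83.60/2 = 41.80
n/ν for A = 133.0/3 = 44.33
Smallest n/ν is R → limiting reagent.
G consumed = (3/2) × 83.60 = 125.4 mol
G remaining = 158.1 − 125.4 = 32.70 mol
mass = 32.70 × 42.26 = 1382 g

1380 g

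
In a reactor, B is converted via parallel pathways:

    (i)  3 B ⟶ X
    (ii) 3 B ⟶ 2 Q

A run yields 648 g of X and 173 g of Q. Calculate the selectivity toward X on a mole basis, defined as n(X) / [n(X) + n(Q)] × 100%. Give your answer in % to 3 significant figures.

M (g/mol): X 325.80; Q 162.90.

65.2 %

n(X) = 648 / 325.80 = 1.989 mol
n(Q) = 173 / 162.90 = 1.062 mol
selectivity = 1.989/(1.989+1.062) × 100 = 65.19 %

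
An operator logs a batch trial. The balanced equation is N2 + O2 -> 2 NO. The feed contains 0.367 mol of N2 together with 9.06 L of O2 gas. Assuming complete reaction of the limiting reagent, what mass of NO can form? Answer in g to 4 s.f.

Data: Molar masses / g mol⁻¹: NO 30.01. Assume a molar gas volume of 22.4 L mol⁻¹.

n(N2) = 0.3670 mol
n(O2) = 9.060 / 22.4 = 0.4045 mol
n/ν for N2 = 0.3670/1 = 0.3670
n/ν for O2 = 0.4045/1 = 0.4045
Smallest n/ν is N2 → limiting reagent.
n(NO) = (2/1) × 0.3670 = 0.7340 mol
mass = 0.7340 × 30.01 = 22.03 g

22.03 g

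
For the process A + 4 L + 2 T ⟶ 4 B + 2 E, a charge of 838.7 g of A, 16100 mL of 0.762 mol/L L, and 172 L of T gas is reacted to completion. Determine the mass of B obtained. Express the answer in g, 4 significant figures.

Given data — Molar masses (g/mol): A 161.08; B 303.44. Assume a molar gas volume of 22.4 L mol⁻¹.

n(A) = 838.7 / 161.08 = 5.207 mol
n(L) = 0.762 × 16100/1000 = 12.27 mol
n(T) = 172.0 / 22.4 = 7.679 mol
n/ν → A: 5.207, L: 3.068, T: 3.840; L is limiting.
n(B) = (4/4) × 12.27 = 12.27 mol
mass = 12.27 × 303.44 = 3723 g

3723 g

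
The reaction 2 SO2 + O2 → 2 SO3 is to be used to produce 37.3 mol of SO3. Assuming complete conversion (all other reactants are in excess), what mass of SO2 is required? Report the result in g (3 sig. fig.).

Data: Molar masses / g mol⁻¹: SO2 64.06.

2390 g

n(SO3) = 37.30 mol
n(SO2) = (2/2) × 37.30 = 37.30 mol
mass = 37.30 × 64.06 = 2389 g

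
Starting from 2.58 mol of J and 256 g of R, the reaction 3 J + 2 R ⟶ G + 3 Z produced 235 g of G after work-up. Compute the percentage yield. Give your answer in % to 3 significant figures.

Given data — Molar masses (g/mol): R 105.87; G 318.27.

n(J) = 2.580 mol
n(R) = 256.0 / 105.87 = 2.418 mol
n/ν for J = 2.580/3 = 0.8600
n/ν for R = 2.418/2 = 1.209
Smallest n/ν is J → limiting reagent.
theoretical n(G) = (1/3) × 2.580 = 0.8600 mol → 273.7 g
% yield = 235 / 273.7 × 100 = 85.86 %

85.9 %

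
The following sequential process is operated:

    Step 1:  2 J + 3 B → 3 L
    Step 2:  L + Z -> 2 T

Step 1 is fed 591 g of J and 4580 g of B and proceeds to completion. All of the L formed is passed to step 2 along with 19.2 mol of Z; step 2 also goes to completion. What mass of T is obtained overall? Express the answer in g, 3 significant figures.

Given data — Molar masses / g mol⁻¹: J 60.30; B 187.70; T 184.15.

5410 g

Step 1:
n(J) = 591.0 / 60.30 = 9.801 mol
n(B) = 4580 / 187.70 = 24.40 mol
n/ν → J: 4.901, B: 8.133; J is limiting.
n(L) produced = (3/2) × 9.801 = 14.70 mol
Step 2:
n(L) available = 14.70 mol
n(Z) = 19.20 mol
n/ν → L: 14.70, Z: 19.20; L is limiting.
n(T) = (2/1) × 14.70 = 29.40 mol
mass = 29.40 × 184.15 = 5414 g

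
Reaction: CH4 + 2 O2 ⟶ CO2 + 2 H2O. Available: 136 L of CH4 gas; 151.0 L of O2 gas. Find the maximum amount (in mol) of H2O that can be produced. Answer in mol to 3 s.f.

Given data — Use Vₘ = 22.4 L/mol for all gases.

n(CH4) = 136.0 / 22.4 = 6.071 mol
n(O2) = 151.0 / 22.4 = 6.741 mol
n/ν for CH4 = 6.071/1 = 6.071
n/ν for O2 = 6.741/2 = 3.371
Smallest n/ν is O2 → limiting reagent.
n(H2O) = (2/2) × 6.741 = 6.741 mol

6.74 mol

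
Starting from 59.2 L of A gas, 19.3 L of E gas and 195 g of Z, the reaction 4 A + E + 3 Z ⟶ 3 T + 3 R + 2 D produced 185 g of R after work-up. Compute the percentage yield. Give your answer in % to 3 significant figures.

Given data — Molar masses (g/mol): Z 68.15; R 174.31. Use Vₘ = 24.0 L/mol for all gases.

n(A) = 59.20 / 24.0 = 2.467 mol
n(E) = 19.30 / 24.0 = 0.8042 mol
n(Z) = 195.0 / 68.15 = 2.861 mol
n/ν → A: 0.6168, E: 0.8042, Z: 0.9537; A is limiting.
theoretical n(R) = (3/4) × 2.467 = 1.850 mol → 322.5 g
% yield = 185 / 322.5 × 100 = 57.36 %

57.4 %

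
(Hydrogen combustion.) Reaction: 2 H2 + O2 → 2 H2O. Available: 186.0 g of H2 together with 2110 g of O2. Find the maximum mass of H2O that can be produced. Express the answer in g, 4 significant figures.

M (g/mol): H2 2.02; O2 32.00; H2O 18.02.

n(H2) = 186.0 / 2.02 = 92.08 mol
n(O2) = 2110 / 32.00 = 65.94 mol
n/ν for H2 = 92.08/2 = 46.04
n/ν for O2 = 65.94/1 = 65.94
Smallest n/ν is H2 → limiting reagent.
n(H2O) = (2/2) × 92.08 = 92.08 mol
mass = 92.08 × 18.02 = 1659 g

1659 g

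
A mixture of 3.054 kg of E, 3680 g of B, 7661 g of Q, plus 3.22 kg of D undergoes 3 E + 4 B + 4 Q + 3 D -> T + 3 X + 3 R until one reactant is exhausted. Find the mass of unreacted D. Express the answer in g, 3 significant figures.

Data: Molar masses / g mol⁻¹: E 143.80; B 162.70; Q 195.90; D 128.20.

1050 g

n(E) = 3.054×1000 / 143.80 = 21.24 mol
n(B) = 3680 / 162.70 = 22.62 mol
n(Q) = 7661 / 195.90 = 39.11 mol
n(D) = 3.220×1000 / 128.20 = 25.12 mol
n/ν for E = 21.24/3 = 7.080
n/ν for B = 22.62/4 = 5.655
n/ν for Q = 39.11/4 = 9.778
n/ν for D = 25.12/3 = 8.373
Smallest n/ν is B → limiting reagent.
D consumed = (3/4) × 22.62 = 16.97 mol
D remaining = 25.12 − 16.97 = 8.150 mol
mass = 8.150 × 128.20 = 1045 g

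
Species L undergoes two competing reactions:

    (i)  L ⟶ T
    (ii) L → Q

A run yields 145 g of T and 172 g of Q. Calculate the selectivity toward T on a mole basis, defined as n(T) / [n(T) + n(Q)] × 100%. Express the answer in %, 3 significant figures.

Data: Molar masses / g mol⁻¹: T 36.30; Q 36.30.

45.7 %

n(T) = 145 / 36.30 = 3.994 mol
n(Q) = 172 / 36.30 = 4.738 mol
selectivity = 3.994/(3.994+4.738) × 100 = 45.74 %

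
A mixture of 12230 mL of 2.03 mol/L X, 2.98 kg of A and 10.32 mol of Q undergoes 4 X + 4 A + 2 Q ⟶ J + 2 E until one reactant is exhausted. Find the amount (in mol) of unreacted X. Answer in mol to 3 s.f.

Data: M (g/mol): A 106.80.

n(X) = 2.03 × 12230/1000 = 24.83 mol
n(A) = 2.980×1000 / 106.80 = 27.90 mol
n(Q) = 10.32 mol
n/ν → X: 6.208, A: 6.975, Q: 5.160; Q is limiting.
X consumed = (4/2) × 10.32 = 20.64 mol
X remaining = 24.83 − 20.64 = 4.190 mol

4.19 mol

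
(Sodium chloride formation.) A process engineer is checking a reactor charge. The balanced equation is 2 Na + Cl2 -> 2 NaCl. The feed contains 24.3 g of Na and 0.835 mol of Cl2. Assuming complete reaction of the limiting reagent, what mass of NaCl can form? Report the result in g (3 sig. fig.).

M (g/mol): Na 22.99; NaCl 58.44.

61.8 g

n(Na) = 24.30 / 22.99 = 1.057 mol
n(Cl2) = 0.8350 mol
n/ν for Na = 1.057/2 = 0.5285
n/ν for Cl2 = 0.8350/1 = 0.8350
Smallest n/ν is Na → limiting reagent.
n(NaCl) = (2/2) × 1.057 = 1.057 mol
mass = 1.057 × 58.44 = 61.77 g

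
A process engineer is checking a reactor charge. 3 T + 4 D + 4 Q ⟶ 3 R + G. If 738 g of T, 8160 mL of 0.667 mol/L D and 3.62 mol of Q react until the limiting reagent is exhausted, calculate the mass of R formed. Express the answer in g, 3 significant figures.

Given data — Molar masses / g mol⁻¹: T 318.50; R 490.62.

1140 g

n(T) = 738.0 / 318.50 = 2.317 mol
n(D) = 0.667 × 8160/1000 = 5.443 mol
n(Q) = 3.620 mol
n/ν → T: 0.7723, D: 1.361, Q: 0.9050; T is limiting.
n(R) = (3/3) × 2.317 = 2.317 mol
mass = 2.317 × 490.62 = 1137 g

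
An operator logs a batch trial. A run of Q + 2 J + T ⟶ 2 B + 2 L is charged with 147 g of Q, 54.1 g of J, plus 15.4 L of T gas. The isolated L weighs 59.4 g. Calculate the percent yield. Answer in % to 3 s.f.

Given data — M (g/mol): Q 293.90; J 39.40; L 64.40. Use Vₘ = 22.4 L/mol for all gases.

n(Q) = 147.0 / 293.90 = 0.5002 mol
n(J) = 54.10 / 39.40 = 1.373 mol
n(T) = 15.40 / 22.4 = 0.6875 mol
n/ν for Q = 0.5002/1 = 0.5002
n/ν for J = 1.373/2 = 0.6865
n/ν for T = 0.6875/1 = 0.6875
Smallest n/ν is Q → limiting reagent.
theoretical n(L) = (2/1) × 0.5002 = 1.000 mol → 64.40 g
% yield = 59.4 / 64.40 × 100 = 92.24 %

92.2 %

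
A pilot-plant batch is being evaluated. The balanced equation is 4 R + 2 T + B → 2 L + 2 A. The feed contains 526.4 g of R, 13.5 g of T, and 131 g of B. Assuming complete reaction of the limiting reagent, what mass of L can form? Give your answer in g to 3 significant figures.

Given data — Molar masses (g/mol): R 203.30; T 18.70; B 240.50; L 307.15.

222 g

n(R) = 526.4 / 203.30 = 2.589 mol
n(T) = 13.50 / 18.70 = 0.7219 mol
n(B) = 131.0 / 240.50 = 0.5447 mol
n/ν for R = 2.589/4 = 0.6473
n/ν for T = 0.7219/2 = 0.3610
n/ν for B = 0.5447/1 = 0.5447
Smallest n/ν is T → limiting reagent.
n(L) = (2/2) × 0.7219 = 0.7219 mol
mass = 0.7219 × 307.15 = 221.7 g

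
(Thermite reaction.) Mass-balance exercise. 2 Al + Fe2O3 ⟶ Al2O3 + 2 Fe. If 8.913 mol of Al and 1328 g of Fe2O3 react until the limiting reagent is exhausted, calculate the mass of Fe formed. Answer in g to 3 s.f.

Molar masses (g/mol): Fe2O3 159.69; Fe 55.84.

498 g

n(Al) = 8.913 mol
n(Fe2O3) = 1328 / 159.69 = 8.316 mol
n/ν → Al: 4.457, Fe2O3: 8.316; Al is limiting.
n(Fe) = (2/2) × 8.913 = 8.913 mol
mass = 8.913 × 55.84 = 497.7 g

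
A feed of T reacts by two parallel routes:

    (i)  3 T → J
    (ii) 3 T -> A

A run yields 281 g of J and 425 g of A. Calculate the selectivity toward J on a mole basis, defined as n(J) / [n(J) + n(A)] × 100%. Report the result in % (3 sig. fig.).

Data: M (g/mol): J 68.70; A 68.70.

39.8 %

n(J) = 281 / 68.70 = 4.090 mol
n(A) = 425 / 68.70 = 6.186 mol
selectivity = 4.090/(4.090+6.186) × 100 = 39.80 %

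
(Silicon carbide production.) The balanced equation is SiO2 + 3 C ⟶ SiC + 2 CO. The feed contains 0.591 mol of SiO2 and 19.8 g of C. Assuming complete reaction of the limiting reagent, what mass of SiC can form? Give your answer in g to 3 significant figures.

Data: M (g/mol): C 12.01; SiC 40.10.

n(SiO2) = 0.5910 mol
n(C) = 19.80 / 12.01 = 1.649 mol
n/ν for SiO2 = 0.5910/1 = 0.5910
n/ν for C = 1.649/3 = 0.5497
Smallest n/ν is C → limiting reagent.
n(SiC) = (1/3) × 1.649 = 0.5497 mol
mass = 0.5497 × 40.10 = 22.04 g

22.0 g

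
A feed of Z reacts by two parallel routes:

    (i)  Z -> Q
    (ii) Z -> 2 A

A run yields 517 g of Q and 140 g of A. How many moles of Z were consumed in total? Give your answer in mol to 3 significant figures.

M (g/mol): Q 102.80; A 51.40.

6.39 mol

n(Q) = 517 / 102.80 = 5.029 mol
n(A) = 140 / 51.40 = 2.724 mol
n(Z) via (i) = (1/1)×5.029 = 5.029 mol
n(Z) via (ii) = (1/2)×2.724 = 1.362 mol
total n(Z) = 5.029 + 1.362 = 6.391 mol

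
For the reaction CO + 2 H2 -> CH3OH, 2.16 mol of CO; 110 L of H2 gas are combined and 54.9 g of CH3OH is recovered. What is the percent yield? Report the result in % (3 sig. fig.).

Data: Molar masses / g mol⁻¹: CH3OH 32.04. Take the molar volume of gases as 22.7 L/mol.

79.3 %

n(CO) = 2.160 mol
n(H2) = 110.0 / 22.7 = 4.846 mol
n/ν for CO = 2.160/1 = 2.160
n/ν for H2 = 4.846/2 = 2.423
Smallest n/ν is CO → limiting reagent.
theoretical n(CH3OH) = (1/1) × 2.160 = 2.160 mol → 69.21 g
% yield = 54.9 / 69.21 × 100 = 79.32 %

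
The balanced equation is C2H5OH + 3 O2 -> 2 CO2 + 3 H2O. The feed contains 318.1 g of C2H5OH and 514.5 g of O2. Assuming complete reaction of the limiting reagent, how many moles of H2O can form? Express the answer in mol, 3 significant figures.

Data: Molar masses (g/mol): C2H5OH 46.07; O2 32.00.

n(C2H5OH) = 318.1 / 46.07 = 6.905 mol
n(O2) = 514.5 / 32.00 = 16.08 mol
n/ν for C2H5OH = 6.905/1 = 6.905
n/ν for O2 = 16.08/3 = 5.360
Smallest n/ν is O2 → limiting reagent.
n(H2O) = (3/3) × 16.08 = 16.08 mol

16.1 mol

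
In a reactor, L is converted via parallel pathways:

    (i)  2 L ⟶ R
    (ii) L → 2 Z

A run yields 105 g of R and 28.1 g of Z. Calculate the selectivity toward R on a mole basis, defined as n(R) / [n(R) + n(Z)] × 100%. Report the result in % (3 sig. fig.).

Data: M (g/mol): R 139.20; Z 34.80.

n(R) = 105 / 139.20 = 0.7543 mol
n(Z) = 28.1 / 34.80 = 0.8075 mol
selectivity = 0.7543/(0.7543+0.8075) × 100 = 48.30 %

48.3 %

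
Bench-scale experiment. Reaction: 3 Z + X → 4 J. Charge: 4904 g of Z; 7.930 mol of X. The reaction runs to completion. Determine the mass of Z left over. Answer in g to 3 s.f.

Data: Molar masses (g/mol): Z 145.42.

1440 g

n(Z) = 4904 / 145.42 = 33.72 mol
n(X) = 7.930 mol
n/ν for Z = 33.72/3 = 11.24
n/ν for X = 7.930/1 = 7.930
Smallest n/ν is X → limiting reagent.
Z consumed = (3/1) × 7.930 = 23.79 mol
Z remaining = 33.72 − 23.79 = 9.930 mol
mass = 9.930 × 145.42 = 1444 g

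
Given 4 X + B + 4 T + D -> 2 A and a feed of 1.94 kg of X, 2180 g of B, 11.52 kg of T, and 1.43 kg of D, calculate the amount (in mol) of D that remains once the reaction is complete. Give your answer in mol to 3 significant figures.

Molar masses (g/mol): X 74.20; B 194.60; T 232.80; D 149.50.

3.03 mol

n(X) = 1.940×1000 / 74.20 = 26.15 mol
n(B) = 2180 / 194.60 = 11.20 mol
n(T) = 11.52×1000 / 232.80 = 49.48 mol
n(D) = 1.430×1000 / 149.50 = 9.565 mol
n/ν → X: 6.538, B: 11.20, T: 12.37, D: 9.565; X is limiting.
D consumed = (1/4) × 26.15 = 6.538 mol
D remaining = 9.565 − 6.538 = 3.027 mol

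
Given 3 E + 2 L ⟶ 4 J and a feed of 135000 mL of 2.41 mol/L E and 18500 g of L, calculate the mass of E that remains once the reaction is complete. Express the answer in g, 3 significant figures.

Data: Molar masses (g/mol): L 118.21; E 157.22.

14200 g

n(E) = 2.41 × 135000/1000 = 325.4 mol
n(L) = 18500 / 118.21 = 156.5 mol
n/ν for E = 325.4/3 = 108.5
n/ν for L = 156.5/2 = 78.25
Smallest n/ν is L → limiting reagent.
E consumed = (3/2) × 156.5 = 234.8 mol
E remaining = 325.4 − 234.8 = 90.60 mol
mass = 90.60 × 157.22 = 14240 g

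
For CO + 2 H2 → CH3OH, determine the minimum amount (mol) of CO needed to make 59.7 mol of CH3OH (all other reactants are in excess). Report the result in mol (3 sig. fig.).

n(CH3OH) = 59.70 mol
n(CO) = (1/1) × 59.70 = 59.70 mol

59.7 mol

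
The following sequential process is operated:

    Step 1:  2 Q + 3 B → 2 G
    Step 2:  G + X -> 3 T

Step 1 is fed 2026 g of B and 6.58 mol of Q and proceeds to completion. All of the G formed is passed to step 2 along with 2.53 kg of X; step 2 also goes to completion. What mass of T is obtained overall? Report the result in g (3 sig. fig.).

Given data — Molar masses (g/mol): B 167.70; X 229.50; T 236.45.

4670 g

Step 1:
n(B) = 2026 / 167.70 = 12.08 mol
n(Q) = 6.580 mol
n/ν → B: 4.027, Q: 3.290; Q is limiting.
n(G) produced = (2/2) × 6.580 = 6.580 mol
Step 2:
n(G) available = 6.580 mol
n(X) = 2.530×1000 / 229.50 = 11.02 mol
n/ν → G: 6.580, X: 11.02; G is limiting.
n(T) = (3/1) × 6.580 = 19.74 mol
mass = 19.74 × 236.45 = 4668 g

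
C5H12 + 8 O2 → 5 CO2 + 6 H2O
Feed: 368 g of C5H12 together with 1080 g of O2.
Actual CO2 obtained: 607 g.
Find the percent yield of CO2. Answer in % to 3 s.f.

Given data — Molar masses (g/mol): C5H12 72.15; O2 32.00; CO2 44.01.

n(C5H12) = 368.0 / 72.15 = 5.100 mol
n(O2) = 1080 / 32.00 = 33.75 mol
n/ν → C5H12: 5.100, O2: 4.219; O2 is limiting.
theoretical n(CO2) = (5/8) × 33.75 = 21.09 mol → 928.2 g
% yield = 607 / 928.2 × 100 = 65.40 %

65.4 %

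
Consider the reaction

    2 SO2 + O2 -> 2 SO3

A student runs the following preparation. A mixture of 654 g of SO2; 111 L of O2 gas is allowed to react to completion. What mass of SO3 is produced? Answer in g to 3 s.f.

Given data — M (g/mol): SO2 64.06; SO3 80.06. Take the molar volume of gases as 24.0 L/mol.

741 g

n(SO2) = 654.0 / 64.06 = 10.21 mol
n(O2) = 111.0 / 24.0 = 4.625 mol
n/ν for SO2 = 10.21/2 = 5.105
n/ν for O2 = 4.625/1 = 4.625
Smallest n/ν is O2 → limiting reagent.
n(SO3) = (2/1) × 4.625 = 9.250 mol
mass = 9.250 × 80.06 = 740.6 g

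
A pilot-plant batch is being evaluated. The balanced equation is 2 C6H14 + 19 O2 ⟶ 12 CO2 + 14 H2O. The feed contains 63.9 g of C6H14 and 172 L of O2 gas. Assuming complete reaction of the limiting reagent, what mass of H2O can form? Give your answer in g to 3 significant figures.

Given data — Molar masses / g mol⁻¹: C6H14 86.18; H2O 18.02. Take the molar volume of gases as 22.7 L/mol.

n(C6H14) = 63.90 / 86.18 = 0.7415 mol
n(O2) = 172.0 / 22.7 = 7.577 mol
n/ν for C6H14 = 0.7415/2 = 0.3708
n/ν for O2 = 7.577/19 = 0.3988
Smallest n/ν is C6H14 → limiting reagent.
n(H2O) = (14/2) × 0.7415 = 5.191 mol
mass = 5.191 × 18.02 = 93.54 g

93.5 g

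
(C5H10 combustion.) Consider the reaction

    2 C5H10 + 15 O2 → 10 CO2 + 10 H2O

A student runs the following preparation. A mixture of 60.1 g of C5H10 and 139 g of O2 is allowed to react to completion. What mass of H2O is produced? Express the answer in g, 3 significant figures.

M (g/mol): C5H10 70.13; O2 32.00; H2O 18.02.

n(C5H10) = 60.10 / 70.13 = 0.8570 mol
n(O2) = 139.0 / 32.00 = 4.344 mol
n/ν → C5H10: 0.4285, O2: 0.2896; O2 is limiting.
n(H2O) = (10/15) × 4.344 = 2.896 mol
mass = 2.896 × 18.02 = 52.19 g

52.2 g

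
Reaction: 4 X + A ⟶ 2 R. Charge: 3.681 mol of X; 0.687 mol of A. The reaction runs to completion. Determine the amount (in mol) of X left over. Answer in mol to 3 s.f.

n(X) = 3.681 mol
n(A) = 0.6870 mol
n/ν → X: 0.9203, A: 0.6870; A is limiting.
X consumed = (4/1) × 0.6870 = 2.748 mol
X remaining = 3.681 − 2.748 = 0.9330 mol

0.933 mol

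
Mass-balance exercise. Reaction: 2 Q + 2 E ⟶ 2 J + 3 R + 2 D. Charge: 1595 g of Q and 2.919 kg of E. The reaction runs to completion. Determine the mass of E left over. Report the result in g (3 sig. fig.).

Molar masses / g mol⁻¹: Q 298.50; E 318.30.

n(Q) = 1595 / 298.50 = 5.343 mol
n(E) = 2.919×1000 / 318.30 = 9.171 mol
n/ν → Q: 2.672, E: 4.586; Q is limiting.
E consumed = (2/2) × 5.343 = 5.343 mol
E remaining = 9.171 − 5.343 = 3.828 mol
mass = 3.828 × 318.30 = 1218 g

1220 g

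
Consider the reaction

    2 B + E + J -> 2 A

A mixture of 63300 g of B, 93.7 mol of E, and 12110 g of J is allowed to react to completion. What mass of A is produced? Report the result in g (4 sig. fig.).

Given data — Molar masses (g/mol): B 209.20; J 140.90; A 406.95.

69950 g

n(B) = 63300 / 209.20 = 302.6 mol
n(E) = 93.70 mol
n(J) = 12110 / 140.90 = 85.95 mol
n/ν for B = 302.6/2 = 151.3
n/ν for E = 93.70/1 = 93.70
n/ν for J = 85.95/1 = 85.95
Smallest n/ν is J → limiting reagent.
n(A) = (2/1) × 85.95 = 171.9 mol
mass = 171.9 × 406.95 = 69950 g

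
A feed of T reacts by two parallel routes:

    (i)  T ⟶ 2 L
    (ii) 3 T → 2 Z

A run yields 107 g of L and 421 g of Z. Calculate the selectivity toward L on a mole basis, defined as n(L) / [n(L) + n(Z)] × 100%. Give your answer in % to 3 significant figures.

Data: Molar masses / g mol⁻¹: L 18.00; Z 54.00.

43.3 %

n(L) = 107 / 18.00 = 5.944 mol
n(Z) = 421 / 54.00 = 7.796 mol
selectivity = 5.944/(5.944+7.796) × 100 = 43.26 %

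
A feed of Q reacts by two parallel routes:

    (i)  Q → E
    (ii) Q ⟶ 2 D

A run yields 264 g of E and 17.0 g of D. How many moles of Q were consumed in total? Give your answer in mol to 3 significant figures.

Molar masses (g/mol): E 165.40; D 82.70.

n(E) = 264 / 165.40 = 1.596 mol
n(D) = 17.0 / 82.70 = 0.2056 mol
n(Q) via (i) = (1/1)×1.596 = 1.596 mol
n(Q) via (ii) = (1/2)×0.2056 = 0.1028 mol
total n(Q) = 1.596 + 0.1028 = 1.699 mol

1.70 mol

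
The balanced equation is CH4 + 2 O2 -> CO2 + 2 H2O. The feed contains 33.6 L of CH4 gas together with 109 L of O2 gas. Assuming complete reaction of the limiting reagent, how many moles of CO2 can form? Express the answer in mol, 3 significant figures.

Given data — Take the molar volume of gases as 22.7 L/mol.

n(CH4) = 33.60 / 22.7 = 1.480 mol
n(O2) = 109.0 / 22.7 = 4.802 mol
n/ν for CH4 = 1.480/1 = 1.480
n/ν for O2 = 4.802/2 = 2.401
Smallest n/ν is CH4 → limiting reagent.
n(CO2) = (1/1) × 1.480 = 1.480 mol

1.48 mol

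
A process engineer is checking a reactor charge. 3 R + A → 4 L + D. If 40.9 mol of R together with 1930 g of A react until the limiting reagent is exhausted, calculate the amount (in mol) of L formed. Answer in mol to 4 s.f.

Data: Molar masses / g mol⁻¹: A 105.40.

n(R) = 40.90 mol
n(A) = 1930 / 105.40 = 18.31 mol
n/ν → R: 13.63, A: 18.31; R is limiting.
n(L) = (4/3) × 40.90 = 54.53 mol

54.53 mol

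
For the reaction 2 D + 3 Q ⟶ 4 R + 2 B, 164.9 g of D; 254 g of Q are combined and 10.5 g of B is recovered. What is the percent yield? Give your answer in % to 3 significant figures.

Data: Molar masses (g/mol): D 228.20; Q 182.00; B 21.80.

66.7 %

n(D) = 164.9 / 228.20 = 0.7226 mol
n(Q) = 254.0 / 182.00 = 1.396 mol
n/ν for D = 0.7226/2 = 0.3613
n/ν for Q = 1.396/3 = 0.4653
Smallest n/ν is D → limiting reagent.
theoretical n(B) = (2/2) × 0.7226 = 0.7226 mol → 15.75 g
% yield = 10.5 / 15.75 × 100 = 66.67 %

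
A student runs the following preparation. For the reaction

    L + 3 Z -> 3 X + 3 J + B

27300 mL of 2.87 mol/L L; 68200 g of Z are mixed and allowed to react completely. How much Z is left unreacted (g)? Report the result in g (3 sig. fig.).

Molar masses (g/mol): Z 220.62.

16300 g

n(L) = 2.87 × 27300/1000 = 78.35 mol
n(Z) = 68200 / 220.62 = 309.1 mol
n/ν → L: 78.35, Z: 103.0; L is limiting.
Z consumed = (3/1) × 78.35 = 235.1 mol
Z remaining = 309.1 − 235.1 = 74.00 mol
mass = 74.00 × 220.62 = 16330 g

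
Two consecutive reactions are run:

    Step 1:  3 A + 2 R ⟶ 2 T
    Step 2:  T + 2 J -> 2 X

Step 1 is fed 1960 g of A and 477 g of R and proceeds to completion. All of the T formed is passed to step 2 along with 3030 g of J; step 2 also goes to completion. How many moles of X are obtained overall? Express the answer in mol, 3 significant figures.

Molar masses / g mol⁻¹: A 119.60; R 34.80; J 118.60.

Step 1:
n(A) = 1960 / 119.60 = 16.39 mol
n(R) = 477.0 / 34.80 = 13.71 mol
n/ν for A = 16.39/3 = 5.463
n/ν for R = 13.71/2 = 6.855
Smallest n/ν is A → limiting reagent.
n(T) produced = (2/3) × 16.39 = 10.93 mol
Step 2:
n(T) available = 10.93 mol
n(J) = 3030 / 118.60 = 25.55 mol
n/ν for T = 10.93/1 = 10.93
n/ν for J = 25.55/2 = 12.78
Smallest n/ν is T → limiting reagent.
n(X) = (2/1) × 10.93 = 21.86 mol

21.9 mol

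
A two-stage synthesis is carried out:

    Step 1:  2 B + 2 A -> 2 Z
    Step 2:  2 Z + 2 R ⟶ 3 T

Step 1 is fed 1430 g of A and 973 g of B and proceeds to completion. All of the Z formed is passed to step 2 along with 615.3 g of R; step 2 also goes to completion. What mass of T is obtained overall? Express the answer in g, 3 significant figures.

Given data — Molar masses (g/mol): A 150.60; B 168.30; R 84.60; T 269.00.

Step 1:
n(A) = 1430 / 150.60 = 9.495 mol
n(B) = 973.0 / 168.30 = 5.781 mol
n/ν for A = 9.495/2 = 4.748
n/ν for B = 5.781/2 = 2.891
Smallest n/ν is B → limiting reagent.
n(Z) produced = (2/2) × 5.781 = 5.781 mol
Step 2:
n(Z) available = 5.781 mol
n(R) = 615.3 / 84.60 = 7.273 mol
n/ν for Z = 5.781/2 = 2.891
n/ν for R = 7.273/2 = 3.637
Smallest n/ν is Z → limiting reagent.
n(T) = (3/2) × 5.781 = 8.672 mol
mass = 8.672 × 269.00 = 2333 g

2330 g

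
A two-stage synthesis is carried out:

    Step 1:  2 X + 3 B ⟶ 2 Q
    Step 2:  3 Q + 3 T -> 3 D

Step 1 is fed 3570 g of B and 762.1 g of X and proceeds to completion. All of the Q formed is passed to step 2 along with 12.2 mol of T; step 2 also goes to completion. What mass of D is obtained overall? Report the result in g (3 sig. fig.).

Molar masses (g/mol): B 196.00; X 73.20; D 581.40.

6050 g

Step 1:
n(B) = 3570 / 196.00 = 18.21 mol
n(X) = 762.1 / 73.20 = 10.41 mol
n/ν for B = 18.21/3 = 6.070
n/ν for X = 10.41/2 = 5.205
Smallest n/ν is X → limiting reagent.
n(Q) produced = (2/2) × 10.41 = 10.41 mol
Step 2:
n(Q) available = 10.41 mol
n(T) = 12.20 mol
n/ν for Q = 10.41/3 = 3.470
n/ν for T = 12.20/3 = 4.067
Smallest n/ν is Q → limiting reagent.
n(D) = (3/3) × 10.41 = 10.41 mol
mass = 10.41 × 581.40 = 6052 g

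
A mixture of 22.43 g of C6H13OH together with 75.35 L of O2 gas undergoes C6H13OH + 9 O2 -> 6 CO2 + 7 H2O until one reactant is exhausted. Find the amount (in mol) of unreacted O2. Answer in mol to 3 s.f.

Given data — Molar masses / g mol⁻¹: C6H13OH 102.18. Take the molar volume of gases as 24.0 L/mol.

1.16 mol

n(C6H13OH) = 22.43 / 102.18 = 0.2195 mol
n(O2) = 75.35 / 24.0 = 3.140 mol
n/ν for C6H13OH = 0.2195/1 = 0.2195
n/ν for O2 = 3.140/9 = 0.3489
Smallest n/ν is C6H13OH → limiting reagent.
O2 consumed = (9/1) × 0.2195 = 1.976 mol
O2 remaining = 3.140 − 1.976 = 1.164 mol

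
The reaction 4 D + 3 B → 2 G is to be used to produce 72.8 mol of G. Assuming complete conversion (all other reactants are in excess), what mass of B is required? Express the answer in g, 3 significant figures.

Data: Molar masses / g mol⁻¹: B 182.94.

20000 g

n(G) = 72.80 mol
n(B) = (3/2) × 72.80 = 109.2 mol
mass = 109.2 × 182.94 = 19980 g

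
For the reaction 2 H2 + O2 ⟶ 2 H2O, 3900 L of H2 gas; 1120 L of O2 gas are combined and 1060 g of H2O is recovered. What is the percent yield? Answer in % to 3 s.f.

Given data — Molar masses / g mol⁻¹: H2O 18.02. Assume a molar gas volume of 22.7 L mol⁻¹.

59.6 %

n(H2) = 3900 / 22.7 = 171.8 mol
n(O2) = 1120 / 22.7 = 49.34 mol
n/ν for H2 = 171.8/2 = 85.90
n/ν for O2 = 49.34/1 = 49.34
Smallest n/ν is O2 → limiting reagent.
theoretical n(H2O) = (2/1) × 49.34 = 98.68 mol → 1778 g
% yield = 1060 / 1778 × 100 = 59.62 %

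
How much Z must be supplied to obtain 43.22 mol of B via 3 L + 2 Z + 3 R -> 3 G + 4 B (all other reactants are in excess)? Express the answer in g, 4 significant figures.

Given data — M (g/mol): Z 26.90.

n(B) = 43.22 mol
n(Z) = (2/4) × 43.22 = 21.61 mol
mass = 21.61 × 26.90 = 581.3 g

581.3 g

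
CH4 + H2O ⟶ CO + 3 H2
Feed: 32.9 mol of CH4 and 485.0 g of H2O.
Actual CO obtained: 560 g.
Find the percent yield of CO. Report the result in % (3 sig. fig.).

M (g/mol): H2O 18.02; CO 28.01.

74.3 %

n(CH4) = 32.90 mol
n(H2O) = 485.0 / 18.02 = 26.91 mol
n/ν for CH4 = 32.90/1 = 32.90
n/ν for H2O = 26.91/1 = 26.91
Smallest n/ν is H2O → limiting reagent.
theoretical n(CO) = (1/1) × 26.91 = 26.91 mol → 753.7 g
% yield = 560 / 753.7 × 100 = 74.30 %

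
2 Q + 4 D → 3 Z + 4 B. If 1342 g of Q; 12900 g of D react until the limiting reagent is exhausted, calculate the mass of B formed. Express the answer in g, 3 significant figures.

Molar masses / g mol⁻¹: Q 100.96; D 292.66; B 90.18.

n(Q) = 1342 / 100.96 = 13.29 mol
n(D) = 12900 / 292.66 = 44.08 mol
n/ν for Q = 13.29/2 = 6.645
n/ν for D = 44.08/4 = 11.02
Smallest n/ν is Q → limiting reagent.
n(B) = (4/2) × 13.29 = 26.58 mol
mass = 26.58 × 90.18 = 2397 g

2400 g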